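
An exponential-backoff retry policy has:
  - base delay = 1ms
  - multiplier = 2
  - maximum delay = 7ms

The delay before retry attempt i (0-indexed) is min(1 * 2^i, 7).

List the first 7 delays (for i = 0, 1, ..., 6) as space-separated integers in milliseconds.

Computing each delay:
  i=0: min(1*2^0, 7) = 1
  i=1: min(1*2^1, 7) = 2
  i=2: min(1*2^2, 7) = 4
  i=3: min(1*2^3, 7) = 7
  i=4: min(1*2^4, 7) = 7
  i=5: min(1*2^5, 7) = 7
  i=6: min(1*2^6, 7) = 7

Answer: 1 2 4 7 7 7 7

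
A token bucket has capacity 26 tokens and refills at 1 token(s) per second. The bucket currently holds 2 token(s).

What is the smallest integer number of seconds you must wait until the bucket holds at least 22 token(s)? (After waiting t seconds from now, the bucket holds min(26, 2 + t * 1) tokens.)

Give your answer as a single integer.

Need 2 + t * 1 >= 22, so t >= 20/1.
Smallest integer t = ceil(20/1) = 20.

Answer: 20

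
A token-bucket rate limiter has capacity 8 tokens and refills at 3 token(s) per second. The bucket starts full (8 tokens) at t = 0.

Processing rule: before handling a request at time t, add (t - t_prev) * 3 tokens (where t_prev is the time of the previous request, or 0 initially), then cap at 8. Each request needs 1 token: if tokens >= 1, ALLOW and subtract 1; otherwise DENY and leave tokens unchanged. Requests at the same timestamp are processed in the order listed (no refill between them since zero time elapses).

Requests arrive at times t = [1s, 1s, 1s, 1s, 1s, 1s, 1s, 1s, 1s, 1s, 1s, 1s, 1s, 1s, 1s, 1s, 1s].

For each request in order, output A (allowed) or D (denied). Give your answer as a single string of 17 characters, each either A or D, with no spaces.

Simulating step by step:
  req#1 t=1s: ALLOW
  req#2 t=1s: ALLOW
  req#3 t=1s: ALLOW
  req#4 t=1s: ALLOW
  req#5 t=1s: ALLOW
  req#6 t=1s: ALLOW
  req#7 t=1s: ALLOW
  req#8 t=1s: ALLOW
  req#9 t=1s: DENY
  req#10 t=1s: DENY
  req#11 t=1s: DENY
  req#12 t=1s: DENY
  req#13 t=1s: DENY
  req#14 t=1s: DENY
  req#15 t=1s: DENY
  req#16 t=1s: DENY
  req#17 t=1s: DENY

Answer: AAAAAAAADDDDDDDDD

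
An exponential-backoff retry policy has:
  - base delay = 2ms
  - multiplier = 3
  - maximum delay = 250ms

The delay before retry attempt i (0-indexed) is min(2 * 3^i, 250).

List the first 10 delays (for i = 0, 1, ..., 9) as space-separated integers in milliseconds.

Computing each delay:
  i=0: min(2*3^0, 250) = 2
  i=1: min(2*3^1, 250) = 6
  i=2: min(2*3^2, 250) = 18
  i=3: min(2*3^3, 250) = 54
  i=4: min(2*3^4, 250) = 162
  i=5: min(2*3^5, 250) = 250
  i=6: min(2*3^6, 250) = 250
  i=7: min(2*3^7, 250) = 250
  i=8: min(2*3^8, 250) = 250
  i=9: min(2*3^9, 250) = 250

Answer: 2 6 18 54 162 250 250 250 250 250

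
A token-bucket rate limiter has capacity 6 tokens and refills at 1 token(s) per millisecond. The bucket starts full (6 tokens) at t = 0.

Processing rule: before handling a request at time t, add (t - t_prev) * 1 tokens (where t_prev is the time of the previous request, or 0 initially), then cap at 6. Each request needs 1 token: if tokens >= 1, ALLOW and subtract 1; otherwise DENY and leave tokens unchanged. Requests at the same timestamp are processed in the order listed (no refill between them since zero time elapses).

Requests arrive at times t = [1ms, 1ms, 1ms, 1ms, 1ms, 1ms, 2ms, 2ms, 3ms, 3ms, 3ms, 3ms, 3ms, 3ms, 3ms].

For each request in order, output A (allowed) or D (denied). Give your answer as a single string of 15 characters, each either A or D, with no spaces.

Answer: AAAAAAADADDDDDD

Derivation:
Simulating step by step:
  req#1 t=1ms: ALLOW
  req#2 t=1ms: ALLOW
  req#3 t=1ms: ALLOW
  req#4 t=1ms: ALLOW
  req#5 t=1ms: ALLOW
  req#6 t=1ms: ALLOW
  req#7 t=2ms: ALLOW
  req#8 t=2ms: DENY
  req#9 t=3ms: ALLOW
  req#10 t=3ms: DENY
  req#11 t=3ms: DENY
  req#12 t=3ms: DENY
  req#13 t=3ms: DENY
  req#14 t=3ms: DENY
  req#15 t=3ms: DENY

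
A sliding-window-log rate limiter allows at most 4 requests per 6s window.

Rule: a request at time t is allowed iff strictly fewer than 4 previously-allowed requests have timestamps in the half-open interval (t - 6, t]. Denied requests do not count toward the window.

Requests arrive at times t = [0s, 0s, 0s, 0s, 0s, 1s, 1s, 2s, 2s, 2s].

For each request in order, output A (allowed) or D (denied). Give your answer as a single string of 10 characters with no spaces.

Tracking allowed requests in the window:
  req#1 t=0s: ALLOW
  req#2 t=0s: ALLOW
  req#3 t=0s: ALLOW
  req#4 t=0s: ALLOW
  req#5 t=0s: DENY
  req#6 t=1s: DENY
  req#7 t=1s: DENY
  req#8 t=2s: DENY
  req#9 t=2s: DENY
  req#10 t=2s: DENY

Answer: AAAADDDDDD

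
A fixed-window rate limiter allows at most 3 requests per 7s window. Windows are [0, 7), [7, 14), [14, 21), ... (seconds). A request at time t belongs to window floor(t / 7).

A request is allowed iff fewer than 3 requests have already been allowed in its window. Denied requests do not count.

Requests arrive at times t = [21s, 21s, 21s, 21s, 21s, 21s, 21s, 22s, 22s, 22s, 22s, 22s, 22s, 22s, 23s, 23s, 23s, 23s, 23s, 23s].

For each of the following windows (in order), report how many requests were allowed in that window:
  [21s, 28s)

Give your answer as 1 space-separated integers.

Processing requests:
  req#1 t=21s (window 3): ALLOW
  req#2 t=21s (window 3): ALLOW
  req#3 t=21s (window 3): ALLOW
  req#4 t=21s (window 3): DENY
  req#5 t=21s (window 3): DENY
  req#6 t=21s (window 3): DENY
  req#7 t=21s (window 3): DENY
  req#8 t=22s (window 3): DENY
  req#9 t=22s (window 3): DENY
  req#10 t=22s (window 3): DENY
  req#11 t=22s (window 3): DENY
  req#12 t=22s (window 3): DENY
  req#13 t=22s (window 3): DENY
  req#14 t=22s (window 3): DENY
  req#15 t=23s (window 3): DENY
  req#16 t=23s (window 3): DENY
  req#17 t=23s (window 3): DENY
  req#18 t=23s (window 3): DENY
  req#19 t=23s (window 3): DENY
  req#20 t=23s (window 3): DENY

Allowed counts by window: 3

Answer: 3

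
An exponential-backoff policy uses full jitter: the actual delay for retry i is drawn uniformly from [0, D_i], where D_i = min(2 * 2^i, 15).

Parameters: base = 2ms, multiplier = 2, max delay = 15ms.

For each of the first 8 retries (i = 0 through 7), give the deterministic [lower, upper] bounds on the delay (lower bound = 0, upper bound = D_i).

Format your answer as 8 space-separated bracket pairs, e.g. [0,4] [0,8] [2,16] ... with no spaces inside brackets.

Computing bounds per retry:
  i=0: D_i=min(2*2^0,15)=2, bounds=[0,2]
  i=1: D_i=min(2*2^1,15)=4, bounds=[0,4]
  i=2: D_i=min(2*2^2,15)=8, bounds=[0,8]
  i=3: D_i=min(2*2^3,15)=15, bounds=[0,15]
  i=4: D_i=min(2*2^4,15)=15, bounds=[0,15]
  i=5: D_i=min(2*2^5,15)=15, bounds=[0,15]
  i=6: D_i=min(2*2^6,15)=15, bounds=[0,15]
  i=7: D_i=min(2*2^7,15)=15, bounds=[0,15]

Answer: [0,2] [0,4] [0,8] [0,15] [0,15] [0,15] [0,15] [0,15]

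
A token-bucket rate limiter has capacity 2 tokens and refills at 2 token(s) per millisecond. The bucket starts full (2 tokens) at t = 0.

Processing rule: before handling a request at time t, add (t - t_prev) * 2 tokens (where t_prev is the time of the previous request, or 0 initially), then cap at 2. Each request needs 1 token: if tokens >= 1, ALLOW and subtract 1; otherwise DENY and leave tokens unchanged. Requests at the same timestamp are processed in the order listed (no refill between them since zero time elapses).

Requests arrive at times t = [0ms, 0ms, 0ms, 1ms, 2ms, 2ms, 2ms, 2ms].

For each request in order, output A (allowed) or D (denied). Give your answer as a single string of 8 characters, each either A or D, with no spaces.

Answer: AADAAADD

Derivation:
Simulating step by step:
  req#1 t=0ms: ALLOW
  req#2 t=0ms: ALLOW
  req#3 t=0ms: DENY
  req#4 t=1ms: ALLOW
  req#5 t=2ms: ALLOW
  req#6 t=2ms: ALLOW
  req#7 t=2ms: DENY
  req#8 t=2ms: DENY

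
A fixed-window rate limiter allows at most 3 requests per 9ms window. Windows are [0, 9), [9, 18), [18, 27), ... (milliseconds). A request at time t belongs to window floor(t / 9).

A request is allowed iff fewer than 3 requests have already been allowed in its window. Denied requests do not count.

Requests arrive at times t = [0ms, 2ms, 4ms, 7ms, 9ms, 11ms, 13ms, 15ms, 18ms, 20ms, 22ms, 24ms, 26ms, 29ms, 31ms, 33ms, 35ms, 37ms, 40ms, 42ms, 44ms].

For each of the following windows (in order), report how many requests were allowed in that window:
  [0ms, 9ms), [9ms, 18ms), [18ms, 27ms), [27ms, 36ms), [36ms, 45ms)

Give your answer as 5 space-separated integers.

Answer: 3 3 3 3 3

Derivation:
Processing requests:
  req#1 t=0ms (window 0): ALLOW
  req#2 t=2ms (window 0): ALLOW
  req#3 t=4ms (window 0): ALLOW
  req#4 t=7ms (window 0): DENY
  req#5 t=9ms (window 1): ALLOW
  req#6 t=11ms (window 1): ALLOW
  req#7 t=13ms (window 1): ALLOW
  req#8 t=15ms (window 1): DENY
  req#9 t=18ms (window 2): ALLOW
  req#10 t=20ms (window 2): ALLOW
  req#11 t=22ms (window 2): ALLOW
  req#12 t=24ms (window 2): DENY
  req#13 t=26ms (window 2): DENY
  req#14 t=29ms (window 3): ALLOW
  req#15 t=31ms (window 3): ALLOW
  req#16 t=33ms (window 3): ALLOW
  req#17 t=35ms (window 3): DENY
  req#18 t=37ms (window 4): ALLOW
  req#19 t=40ms (window 4): ALLOW
  req#20 t=42ms (window 4): ALLOW
  req#21 t=44ms (window 4): DENY

Allowed counts by window: 3 3 3 3 3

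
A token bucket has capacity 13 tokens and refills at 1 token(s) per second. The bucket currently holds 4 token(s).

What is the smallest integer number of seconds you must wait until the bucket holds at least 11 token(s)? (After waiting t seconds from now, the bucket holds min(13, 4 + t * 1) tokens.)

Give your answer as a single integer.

Need 4 + t * 1 >= 11, so t >= 7/1.
Smallest integer t = ceil(7/1) = 7.

Answer: 7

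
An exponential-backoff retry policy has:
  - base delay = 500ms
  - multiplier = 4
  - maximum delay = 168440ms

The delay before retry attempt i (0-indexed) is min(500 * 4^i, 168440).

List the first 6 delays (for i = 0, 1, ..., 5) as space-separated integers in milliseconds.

Answer: 500 2000 8000 32000 128000 168440

Derivation:
Computing each delay:
  i=0: min(500*4^0, 168440) = 500
  i=1: min(500*4^1, 168440) = 2000
  i=2: min(500*4^2, 168440) = 8000
  i=3: min(500*4^3, 168440) = 32000
  i=4: min(500*4^4, 168440) = 128000
  i=5: min(500*4^5, 168440) = 168440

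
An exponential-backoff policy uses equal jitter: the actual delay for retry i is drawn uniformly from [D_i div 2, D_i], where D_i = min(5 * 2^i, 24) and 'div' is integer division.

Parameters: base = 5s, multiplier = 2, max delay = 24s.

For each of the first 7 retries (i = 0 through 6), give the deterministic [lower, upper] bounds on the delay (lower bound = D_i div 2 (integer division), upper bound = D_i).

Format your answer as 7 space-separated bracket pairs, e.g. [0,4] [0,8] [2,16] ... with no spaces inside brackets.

Computing bounds per retry:
  i=0: D_i=min(5*2^0,24)=5, bounds=[2,5]
  i=1: D_i=min(5*2^1,24)=10, bounds=[5,10]
  i=2: D_i=min(5*2^2,24)=20, bounds=[10,20]
  i=3: D_i=min(5*2^3,24)=24, bounds=[12,24]
  i=4: D_i=min(5*2^4,24)=24, bounds=[12,24]
  i=5: D_i=min(5*2^5,24)=24, bounds=[12,24]
  i=6: D_i=min(5*2^6,24)=24, bounds=[12,24]

Answer: [2,5] [5,10] [10,20] [12,24] [12,24] [12,24] [12,24]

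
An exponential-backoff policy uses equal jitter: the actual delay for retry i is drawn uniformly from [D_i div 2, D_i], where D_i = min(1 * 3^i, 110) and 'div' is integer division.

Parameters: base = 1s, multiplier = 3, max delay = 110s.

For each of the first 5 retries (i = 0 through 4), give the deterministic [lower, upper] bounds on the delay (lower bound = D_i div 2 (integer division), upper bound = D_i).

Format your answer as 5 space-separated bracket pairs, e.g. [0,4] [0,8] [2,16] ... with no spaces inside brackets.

Computing bounds per retry:
  i=0: D_i=min(1*3^0,110)=1, bounds=[0,1]
  i=1: D_i=min(1*3^1,110)=3, bounds=[1,3]
  i=2: D_i=min(1*3^2,110)=9, bounds=[4,9]
  i=3: D_i=min(1*3^3,110)=27, bounds=[13,27]
  i=4: D_i=min(1*3^4,110)=81, bounds=[40,81]

Answer: [0,1] [1,3] [4,9] [13,27] [40,81]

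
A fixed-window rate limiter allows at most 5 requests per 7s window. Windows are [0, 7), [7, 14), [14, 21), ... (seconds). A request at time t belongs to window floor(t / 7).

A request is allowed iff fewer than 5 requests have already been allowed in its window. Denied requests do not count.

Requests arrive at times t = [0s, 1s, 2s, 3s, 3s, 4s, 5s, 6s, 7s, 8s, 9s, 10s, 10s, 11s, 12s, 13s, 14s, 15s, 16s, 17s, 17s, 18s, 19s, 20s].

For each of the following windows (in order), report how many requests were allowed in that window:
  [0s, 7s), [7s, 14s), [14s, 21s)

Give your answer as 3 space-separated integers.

Processing requests:
  req#1 t=0s (window 0): ALLOW
  req#2 t=1s (window 0): ALLOW
  req#3 t=2s (window 0): ALLOW
  req#4 t=3s (window 0): ALLOW
  req#5 t=3s (window 0): ALLOW
  req#6 t=4s (window 0): DENY
  req#7 t=5s (window 0): DENY
  req#8 t=6s (window 0): DENY
  req#9 t=7s (window 1): ALLOW
  req#10 t=8s (window 1): ALLOW
  req#11 t=9s (window 1): ALLOW
  req#12 t=10s (window 1): ALLOW
  req#13 t=10s (window 1): ALLOW
  req#14 t=11s (window 1): DENY
  req#15 t=12s (window 1): DENY
  req#16 t=13s (window 1): DENY
  req#17 t=14s (window 2): ALLOW
  req#18 t=15s (window 2): ALLOW
  req#19 t=16s (window 2): ALLOW
  req#20 t=17s (window 2): ALLOW
  req#21 t=17s (window 2): ALLOW
  req#22 t=18s (window 2): DENY
  req#23 t=19s (window 2): DENY
  req#24 t=20s (window 2): DENY

Allowed counts by window: 5 5 5

Answer: 5 5 5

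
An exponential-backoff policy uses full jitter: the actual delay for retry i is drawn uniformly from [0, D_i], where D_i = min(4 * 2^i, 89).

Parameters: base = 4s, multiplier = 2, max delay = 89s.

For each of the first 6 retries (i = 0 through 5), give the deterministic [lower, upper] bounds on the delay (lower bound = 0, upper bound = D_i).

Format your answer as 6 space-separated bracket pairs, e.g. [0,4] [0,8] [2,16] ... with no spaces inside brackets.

Computing bounds per retry:
  i=0: D_i=min(4*2^0,89)=4, bounds=[0,4]
  i=1: D_i=min(4*2^1,89)=8, bounds=[0,8]
  i=2: D_i=min(4*2^2,89)=16, bounds=[0,16]
  i=3: D_i=min(4*2^3,89)=32, bounds=[0,32]
  i=4: D_i=min(4*2^4,89)=64, bounds=[0,64]
  i=5: D_i=min(4*2^5,89)=89, bounds=[0,89]

Answer: [0,4] [0,8] [0,16] [0,32] [0,64] [0,89]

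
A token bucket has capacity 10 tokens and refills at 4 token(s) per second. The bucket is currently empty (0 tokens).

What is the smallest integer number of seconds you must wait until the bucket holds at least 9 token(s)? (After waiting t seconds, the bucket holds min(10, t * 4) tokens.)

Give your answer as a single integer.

Answer: 3

Derivation:
Need t * 4 >= 9, so t >= 9/4.
Smallest integer t = ceil(9/4) = 3.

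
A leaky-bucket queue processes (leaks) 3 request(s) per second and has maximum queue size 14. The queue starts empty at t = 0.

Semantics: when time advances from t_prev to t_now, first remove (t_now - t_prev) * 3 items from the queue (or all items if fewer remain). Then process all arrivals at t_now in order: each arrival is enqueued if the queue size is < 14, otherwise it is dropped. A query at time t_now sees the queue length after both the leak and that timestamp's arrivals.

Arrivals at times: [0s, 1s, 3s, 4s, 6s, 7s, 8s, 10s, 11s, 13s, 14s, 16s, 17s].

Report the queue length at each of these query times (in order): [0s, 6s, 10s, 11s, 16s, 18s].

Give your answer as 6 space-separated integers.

Answer: 1 1 1 1 1 0

Derivation:
Queue lengths at query times:
  query t=0s: backlog = 1
  query t=6s: backlog = 1
  query t=10s: backlog = 1
  query t=11s: backlog = 1
  query t=16s: backlog = 1
  query t=18s: backlog = 0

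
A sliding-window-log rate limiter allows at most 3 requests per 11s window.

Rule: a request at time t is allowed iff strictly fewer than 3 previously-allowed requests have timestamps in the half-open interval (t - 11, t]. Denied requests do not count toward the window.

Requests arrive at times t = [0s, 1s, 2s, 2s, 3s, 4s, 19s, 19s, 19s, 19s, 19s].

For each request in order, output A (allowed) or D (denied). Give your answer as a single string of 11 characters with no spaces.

Tracking allowed requests in the window:
  req#1 t=0s: ALLOW
  req#2 t=1s: ALLOW
  req#3 t=2s: ALLOW
  req#4 t=2s: DENY
  req#5 t=3s: DENY
  req#6 t=4s: DENY
  req#7 t=19s: ALLOW
  req#8 t=19s: ALLOW
  req#9 t=19s: ALLOW
  req#10 t=19s: DENY
  req#11 t=19s: DENY

Answer: AAADDDAAADD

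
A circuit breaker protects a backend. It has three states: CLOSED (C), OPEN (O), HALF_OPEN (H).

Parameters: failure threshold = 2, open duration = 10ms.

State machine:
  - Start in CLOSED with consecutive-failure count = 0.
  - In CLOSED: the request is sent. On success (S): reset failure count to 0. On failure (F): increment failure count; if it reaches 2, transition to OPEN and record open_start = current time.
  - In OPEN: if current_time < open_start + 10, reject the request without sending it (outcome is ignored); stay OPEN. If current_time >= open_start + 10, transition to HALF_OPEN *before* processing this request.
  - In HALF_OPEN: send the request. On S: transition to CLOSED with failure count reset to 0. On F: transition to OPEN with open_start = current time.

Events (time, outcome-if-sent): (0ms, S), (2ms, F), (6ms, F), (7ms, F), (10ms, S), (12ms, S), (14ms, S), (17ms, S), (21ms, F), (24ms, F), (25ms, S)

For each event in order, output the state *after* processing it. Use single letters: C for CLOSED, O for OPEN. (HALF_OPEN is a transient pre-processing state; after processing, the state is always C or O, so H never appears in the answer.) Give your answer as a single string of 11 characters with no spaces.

Answer: CCOOOOOCCOO

Derivation:
State after each event:
  event#1 t=0ms outcome=S: state=CLOSED
  event#2 t=2ms outcome=F: state=CLOSED
  event#3 t=6ms outcome=F: state=OPEN
  event#4 t=7ms outcome=F: state=OPEN
  event#5 t=10ms outcome=S: state=OPEN
  event#6 t=12ms outcome=S: state=OPEN
  event#7 t=14ms outcome=S: state=OPEN
  event#8 t=17ms outcome=S: state=CLOSED
  event#9 t=21ms outcome=F: state=CLOSED
  event#10 t=24ms outcome=F: state=OPEN
  event#11 t=25ms outcome=S: state=OPEN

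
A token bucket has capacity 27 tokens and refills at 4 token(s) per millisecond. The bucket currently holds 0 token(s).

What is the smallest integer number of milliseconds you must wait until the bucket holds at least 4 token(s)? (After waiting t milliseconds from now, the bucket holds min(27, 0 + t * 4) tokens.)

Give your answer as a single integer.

Answer: 1

Derivation:
Need 0 + t * 4 >= 4, so t >= 4/4.
Smallest integer t = ceil(4/4) = 1.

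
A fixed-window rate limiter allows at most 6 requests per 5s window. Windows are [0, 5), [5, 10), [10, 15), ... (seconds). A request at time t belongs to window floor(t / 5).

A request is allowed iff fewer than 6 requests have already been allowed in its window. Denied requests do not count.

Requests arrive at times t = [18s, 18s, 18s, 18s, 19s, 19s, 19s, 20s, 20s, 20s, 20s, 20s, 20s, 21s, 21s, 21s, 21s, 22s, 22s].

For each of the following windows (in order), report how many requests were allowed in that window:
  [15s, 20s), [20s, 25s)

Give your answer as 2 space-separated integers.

Answer: 6 6

Derivation:
Processing requests:
  req#1 t=18s (window 3): ALLOW
  req#2 t=18s (window 3): ALLOW
  req#3 t=18s (window 3): ALLOW
  req#4 t=18s (window 3): ALLOW
  req#5 t=19s (window 3): ALLOW
  req#6 t=19s (window 3): ALLOW
  req#7 t=19s (window 3): DENY
  req#8 t=20s (window 4): ALLOW
  req#9 t=20s (window 4): ALLOW
  req#10 t=20s (window 4): ALLOW
  req#11 t=20s (window 4): ALLOW
  req#12 t=20s (window 4): ALLOW
  req#13 t=20s (window 4): ALLOW
  req#14 t=21s (window 4): DENY
  req#15 t=21s (window 4): DENY
  req#16 t=21s (window 4): DENY
  req#17 t=21s (window 4): DENY
  req#18 t=22s (window 4): DENY
  req#19 t=22s (window 4): DENY

Allowed counts by window: 6 6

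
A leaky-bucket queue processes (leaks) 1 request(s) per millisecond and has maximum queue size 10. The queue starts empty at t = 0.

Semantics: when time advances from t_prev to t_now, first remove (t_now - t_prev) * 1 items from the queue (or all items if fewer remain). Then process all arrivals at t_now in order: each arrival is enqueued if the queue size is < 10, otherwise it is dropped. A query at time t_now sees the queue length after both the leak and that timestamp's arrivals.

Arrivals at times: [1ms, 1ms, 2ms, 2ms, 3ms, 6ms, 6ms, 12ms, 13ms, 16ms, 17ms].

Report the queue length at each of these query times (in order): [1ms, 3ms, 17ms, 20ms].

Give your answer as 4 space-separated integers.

Answer: 2 3 1 0

Derivation:
Queue lengths at query times:
  query t=1ms: backlog = 2
  query t=3ms: backlog = 3
  query t=17ms: backlog = 1
  query t=20ms: backlog = 0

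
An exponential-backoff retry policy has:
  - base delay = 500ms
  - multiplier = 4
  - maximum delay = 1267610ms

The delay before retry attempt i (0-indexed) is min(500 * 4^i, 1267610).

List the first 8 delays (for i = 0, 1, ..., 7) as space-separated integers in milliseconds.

Answer: 500 2000 8000 32000 128000 512000 1267610 1267610

Derivation:
Computing each delay:
  i=0: min(500*4^0, 1267610) = 500
  i=1: min(500*4^1, 1267610) = 2000
  i=2: min(500*4^2, 1267610) = 8000
  i=3: min(500*4^3, 1267610) = 32000
  i=4: min(500*4^4, 1267610) = 128000
  i=5: min(500*4^5, 1267610) = 512000
  i=6: min(500*4^6, 1267610) = 1267610
  i=7: min(500*4^7, 1267610) = 1267610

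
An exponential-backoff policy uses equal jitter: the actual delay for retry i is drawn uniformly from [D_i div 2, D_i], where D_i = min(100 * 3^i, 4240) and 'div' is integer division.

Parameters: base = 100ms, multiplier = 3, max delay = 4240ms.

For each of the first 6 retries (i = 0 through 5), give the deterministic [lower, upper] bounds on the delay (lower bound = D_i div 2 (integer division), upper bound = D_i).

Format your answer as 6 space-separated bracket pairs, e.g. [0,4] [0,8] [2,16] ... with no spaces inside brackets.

Computing bounds per retry:
  i=0: D_i=min(100*3^0,4240)=100, bounds=[50,100]
  i=1: D_i=min(100*3^1,4240)=300, bounds=[150,300]
  i=2: D_i=min(100*3^2,4240)=900, bounds=[450,900]
  i=3: D_i=min(100*3^3,4240)=2700, bounds=[1350,2700]
  i=4: D_i=min(100*3^4,4240)=4240, bounds=[2120,4240]
  i=5: D_i=min(100*3^5,4240)=4240, bounds=[2120,4240]

Answer: [50,100] [150,300] [450,900] [1350,2700] [2120,4240] [2120,4240]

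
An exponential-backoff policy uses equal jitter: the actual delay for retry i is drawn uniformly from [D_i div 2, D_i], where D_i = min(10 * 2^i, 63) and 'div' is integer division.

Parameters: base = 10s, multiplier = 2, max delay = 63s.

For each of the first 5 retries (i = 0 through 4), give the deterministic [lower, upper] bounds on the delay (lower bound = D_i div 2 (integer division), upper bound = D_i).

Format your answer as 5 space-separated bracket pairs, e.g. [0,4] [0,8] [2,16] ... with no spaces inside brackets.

Answer: [5,10] [10,20] [20,40] [31,63] [31,63]

Derivation:
Computing bounds per retry:
  i=0: D_i=min(10*2^0,63)=10, bounds=[5,10]
  i=1: D_i=min(10*2^1,63)=20, bounds=[10,20]
  i=2: D_i=min(10*2^2,63)=40, bounds=[20,40]
  i=3: D_i=min(10*2^3,63)=63, bounds=[31,63]
  i=4: D_i=min(10*2^4,63)=63, bounds=[31,63]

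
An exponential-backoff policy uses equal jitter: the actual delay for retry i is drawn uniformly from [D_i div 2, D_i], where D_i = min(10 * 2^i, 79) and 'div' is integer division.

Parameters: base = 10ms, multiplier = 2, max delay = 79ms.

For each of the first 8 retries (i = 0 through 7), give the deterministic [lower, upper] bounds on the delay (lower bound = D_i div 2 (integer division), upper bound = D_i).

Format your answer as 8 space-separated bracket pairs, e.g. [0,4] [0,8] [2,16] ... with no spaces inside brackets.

Answer: [5,10] [10,20] [20,40] [39,79] [39,79] [39,79] [39,79] [39,79]

Derivation:
Computing bounds per retry:
  i=0: D_i=min(10*2^0,79)=10, bounds=[5,10]
  i=1: D_i=min(10*2^1,79)=20, bounds=[10,20]
  i=2: D_i=min(10*2^2,79)=40, bounds=[20,40]
  i=3: D_i=min(10*2^3,79)=79, bounds=[39,79]
  i=4: D_i=min(10*2^4,79)=79, bounds=[39,79]
  i=5: D_i=min(10*2^5,79)=79, bounds=[39,79]
  i=6: D_i=min(10*2^6,79)=79, bounds=[39,79]
  i=7: D_i=min(10*2^7,79)=79, bounds=[39,79]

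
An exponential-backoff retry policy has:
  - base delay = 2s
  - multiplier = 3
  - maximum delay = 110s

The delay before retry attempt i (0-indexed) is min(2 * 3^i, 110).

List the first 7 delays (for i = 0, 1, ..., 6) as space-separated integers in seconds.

Answer: 2 6 18 54 110 110 110

Derivation:
Computing each delay:
  i=0: min(2*3^0, 110) = 2
  i=1: min(2*3^1, 110) = 6
  i=2: min(2*3^2, 110) = 18
  i=3: min(2*3^3, 110) = 54
  i=4: min(2*3^4, 110) = 110
  i=5: min(2*3^5, 110) = 110
  i=6: min(2*3^6, 110) = 110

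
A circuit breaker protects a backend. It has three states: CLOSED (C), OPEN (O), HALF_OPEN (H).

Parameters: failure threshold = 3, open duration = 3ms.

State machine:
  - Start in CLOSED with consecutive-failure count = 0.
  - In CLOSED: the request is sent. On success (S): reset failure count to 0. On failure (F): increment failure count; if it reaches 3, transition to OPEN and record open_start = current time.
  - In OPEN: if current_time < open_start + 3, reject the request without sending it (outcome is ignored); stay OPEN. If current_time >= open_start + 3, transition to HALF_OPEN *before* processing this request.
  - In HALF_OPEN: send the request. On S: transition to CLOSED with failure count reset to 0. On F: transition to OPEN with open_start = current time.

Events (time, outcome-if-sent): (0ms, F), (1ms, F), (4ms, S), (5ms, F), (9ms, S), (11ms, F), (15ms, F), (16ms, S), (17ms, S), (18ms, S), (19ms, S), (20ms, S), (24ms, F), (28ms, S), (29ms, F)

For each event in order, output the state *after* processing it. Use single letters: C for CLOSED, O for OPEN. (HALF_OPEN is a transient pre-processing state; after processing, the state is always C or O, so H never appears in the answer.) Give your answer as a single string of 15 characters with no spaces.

Answer: CCCCCCCCCCCCCCC

Derivation:
State after each event:
  event#1 t=0ms outcome=F: state=CLOSED
  event#2 t=1ms outcome=F: state=CLOSED
  event#3 t=4ms outcome=S: state=CLOSED
  event#4 t=5ms outcome=F: state=CLOSED
  event#5 t=9ms outcome=S: state=CLOSED
  event#6 t=11ms outcome=F: state=CLOSED
  event#7 t=15ms outcome=F: state=CLOSED
  event#8 t=16ms outcome=S: state=CLOSED
  event#9 t=17ms outcome=S: state=CLOSED
  event#10 t=18ms outcome=S: state=CLOSED
  event#11 t=19ms outcome=S: state=CLOSED
  event#12 t=20ms outcome=S: state=CLOSED
  event#13 t=24ms outcome=F: state=CLOSED
  event#14 t=28ms outcome=S: state=CLOSED
  event#15 t=29ms outcome=F: state=CLOSED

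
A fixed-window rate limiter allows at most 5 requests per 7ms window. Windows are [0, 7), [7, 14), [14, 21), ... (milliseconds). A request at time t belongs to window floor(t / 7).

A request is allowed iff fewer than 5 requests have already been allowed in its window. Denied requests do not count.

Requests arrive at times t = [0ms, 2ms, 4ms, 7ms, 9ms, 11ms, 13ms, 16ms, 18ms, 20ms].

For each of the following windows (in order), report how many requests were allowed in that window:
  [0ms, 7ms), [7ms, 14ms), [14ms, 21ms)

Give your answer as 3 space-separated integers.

Processing requests:
  req#1 t=0ms (window 0): ALLOW
  req#2 t=2ms (window 0): ALLOW
  req#3 t=4ms (window 0): ALLOW
  req#4 t=7ms (window 1): ALLOW
  req#5 t=9ms (window 1): ALLOW
  req#6 t=11ms (window 1): ALLOW
  req#7 t=13ms (window 1): ALLOW
  req#8 t=16ms (window 2): ALLOW
  req#9 t=18ms (window 2): ALLOW
  req#10 t=20ms (window 2): ALLOW

Allowed counts by window: 3 4 3

Answer: 3 4 3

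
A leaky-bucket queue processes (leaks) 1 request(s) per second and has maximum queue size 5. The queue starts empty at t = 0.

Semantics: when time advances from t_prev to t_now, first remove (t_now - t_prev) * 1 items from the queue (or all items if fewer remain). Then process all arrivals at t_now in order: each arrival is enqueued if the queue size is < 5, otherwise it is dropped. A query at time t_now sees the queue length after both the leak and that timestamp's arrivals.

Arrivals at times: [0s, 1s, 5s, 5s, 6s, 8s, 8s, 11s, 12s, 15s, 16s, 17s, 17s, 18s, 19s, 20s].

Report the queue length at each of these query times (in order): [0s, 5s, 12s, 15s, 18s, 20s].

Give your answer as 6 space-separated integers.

Answer: 1 2 1 1 2 2

Derivation:
Queue lengths at query times:
  query t=0s: backlog = 1
  query t=5s: backlog = 2
  query t=12s: backlog = 1
  query t=15s: backlog = 1
  query t=18s: backlog = 2
  query t=20s: backlog = 2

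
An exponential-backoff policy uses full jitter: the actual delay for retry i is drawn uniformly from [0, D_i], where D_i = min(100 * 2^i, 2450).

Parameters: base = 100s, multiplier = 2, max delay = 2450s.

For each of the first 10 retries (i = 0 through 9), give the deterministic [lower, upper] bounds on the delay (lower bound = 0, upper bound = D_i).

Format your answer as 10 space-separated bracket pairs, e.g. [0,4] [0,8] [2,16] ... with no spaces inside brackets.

Computing bounds per retry:
  i=0: D_i=min(100*2^0,2450)=100, bounds=[0,100]
  i=1: D_i=min(100*2^1,2450)=200, bounds=[0,200]
  i=2: D_i=min(100*2^2,2450)=400, bounds=[0,400]
  i=3: D_i=min(100*2^3,2450)=800, bounds=[0,800]
  i=4: D_i=min(100*2^4,2450)=1600, bounds=[0,1600]
  i=5: D_i=min(100*2^5,2450)=2450, bounds=[0,2450]
  i=6: D_i=min(100*2^6,2450)=2450, bounds=[0,2450]
  i=7: D_i=min(100*2^7,2450)=2450, bounds=[0,2450]
  i=8: D_i=min(100*2^8,2450)=2450, bounds=[0,2450]
  i=9: D_i=min(100*2^9,2450)=2450, bounds=[0,2450]

Answer: [0,100] [0,200] [0,400] [0,800] [0,1600] [0,2450] [0,2450] [0,2450] [0,2450] [0,2450]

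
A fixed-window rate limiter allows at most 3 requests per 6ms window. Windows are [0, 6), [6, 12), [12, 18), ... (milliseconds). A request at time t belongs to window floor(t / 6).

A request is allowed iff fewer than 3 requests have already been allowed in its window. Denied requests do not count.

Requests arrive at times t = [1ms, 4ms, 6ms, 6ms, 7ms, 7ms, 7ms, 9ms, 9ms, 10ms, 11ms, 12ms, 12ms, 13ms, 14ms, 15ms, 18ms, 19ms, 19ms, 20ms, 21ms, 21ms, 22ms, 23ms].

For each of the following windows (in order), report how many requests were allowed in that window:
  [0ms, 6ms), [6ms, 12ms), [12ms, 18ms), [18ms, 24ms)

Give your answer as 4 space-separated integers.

Answer: 2 3 3 3

Derivation:
Processing requests:
  req#1 t=1ms (window 0): ALLOW
  req#2 t=4ms (window 0): ALLOW
  req#3 t=6ms (window 1): ALLOW
  req#4 t=6ms (window 1): ALLOW
  req#5 t=7ms (window 1): ALLOW
  req#6 t=7ms (window 1): DENY
  req#7 t=7ms (window 1): DENY
  req#8 t=9ms (window 1): DENY
  req#9 t=9ms (window 1): DENY
  req#10 t=10ms (window 1): DENY
  req#11 t=11ms (window 1): DENY
  req#12 t=12ms (window 2): ALLOW
  req#13 t=12ms (window 2): ALLOW
  req#14 t=13ms (window 2): ALLOW
  req#15 t=14ms (window 2): DENY
  req#16 t=15ms (window 2): DENY
  req#17 t=18ms (window 3): ALLOW
  req#18 t=19ms (window 3): ALLOW
  req#19 t=19ms (window 3): ALLOW
  req#20 t=20ms (window 3): DENY
  req#21 t=21ms (window 3): DENY
  req#22 t=21ms (window 3): DENY
  req#23 t=22ms (window 3): DENY
  req#24 t=23ms (window 3): DENY

Allowed counts by window: 2 3 3 3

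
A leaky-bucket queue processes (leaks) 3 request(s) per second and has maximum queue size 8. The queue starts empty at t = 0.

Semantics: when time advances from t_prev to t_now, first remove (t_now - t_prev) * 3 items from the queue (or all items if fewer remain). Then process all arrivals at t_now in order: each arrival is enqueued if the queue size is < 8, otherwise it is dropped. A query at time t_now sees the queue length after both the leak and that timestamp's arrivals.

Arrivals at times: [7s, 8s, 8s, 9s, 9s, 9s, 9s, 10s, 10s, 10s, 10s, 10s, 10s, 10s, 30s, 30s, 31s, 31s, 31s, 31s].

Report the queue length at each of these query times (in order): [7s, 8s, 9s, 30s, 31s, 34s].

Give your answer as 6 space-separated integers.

Queue lengths at query times:
  query t=7s: backlog = 1
  query t=8s: backlog = 2
  query t=9s: backlog = 4
  query t=30s: backlog = 2
  query t=31s: backlog = 4
  query t=34s: backlog = 0

Answer: 1 2 4 2 4 0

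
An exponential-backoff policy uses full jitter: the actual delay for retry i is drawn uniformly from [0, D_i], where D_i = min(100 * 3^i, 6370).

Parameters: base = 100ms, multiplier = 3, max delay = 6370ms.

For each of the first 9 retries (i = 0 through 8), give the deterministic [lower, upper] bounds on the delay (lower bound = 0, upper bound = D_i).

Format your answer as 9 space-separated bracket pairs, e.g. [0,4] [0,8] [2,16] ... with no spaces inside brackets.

Computing bounds per retry:
  i=0: D_i=min(100*3^0,6370)=100, bounds=[0,100]
  i=1: D_i=min(100*3^1,6370)=300, bounds=[0,300]
  i=2: D_i=min(100*3^2,6370)=900, bounds=[0,900]
  i=3: D_i=min(100*3^3,6370)=2700, bounds=[0,2700]
  i=4: D_i=min(100*3^4,6370)=6370, bounds=[0,6370]
  i=5: D_i=min(100*3^5,6370)=6370, bounds=[0,6370]
  i=6: D_i=min(100*3^6,6370)=6370, bounds=[0,6370]
  i=7: D_i=min(100*3^7,6370)=6370, bounds=[0,6370]
  i=8: D_i=min(100*3^8,6370)=6370, bounds=[0,6370]

Answer: [0,100] [0,300] [0,900] [0,2700] [0,6370] [0,6370] [0,6370] [0,6370] [0,6370]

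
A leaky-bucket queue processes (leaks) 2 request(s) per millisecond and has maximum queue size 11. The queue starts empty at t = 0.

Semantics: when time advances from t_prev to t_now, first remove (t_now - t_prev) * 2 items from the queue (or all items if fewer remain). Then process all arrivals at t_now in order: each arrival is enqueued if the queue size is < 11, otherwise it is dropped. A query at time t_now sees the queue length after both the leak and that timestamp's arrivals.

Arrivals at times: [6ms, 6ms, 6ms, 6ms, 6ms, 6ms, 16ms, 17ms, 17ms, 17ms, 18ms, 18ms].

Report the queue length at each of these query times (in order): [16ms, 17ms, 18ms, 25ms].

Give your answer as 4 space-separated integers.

Queue lengths at query times:
  query t=16ms: backlog = 1
  query t=17ms: backlog = 3
  query t=18ms: backlog = 3
  query t=25ms: backlog = 0

Answer: 1 3 3 0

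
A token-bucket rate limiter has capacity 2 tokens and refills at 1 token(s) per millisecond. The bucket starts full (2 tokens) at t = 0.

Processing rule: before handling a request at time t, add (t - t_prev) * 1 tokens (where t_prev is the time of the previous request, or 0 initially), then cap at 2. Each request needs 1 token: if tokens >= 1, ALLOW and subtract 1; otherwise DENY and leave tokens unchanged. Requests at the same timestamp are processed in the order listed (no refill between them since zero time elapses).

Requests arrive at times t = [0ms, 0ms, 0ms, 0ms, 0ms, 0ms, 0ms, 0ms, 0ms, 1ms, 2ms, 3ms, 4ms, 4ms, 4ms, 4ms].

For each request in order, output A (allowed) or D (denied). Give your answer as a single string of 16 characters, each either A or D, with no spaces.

Answer: AADDDDDDDAAAADDD

Derivation:
Simulating step by step:
  req#1 t=0ms: ALLOW
  req#2 t=0ms: ALLOW
  req#3 t=0ms: DENY
  req#4 t=0ms: DENY
  req#5 t=0ms: DENY
  req#6 t=0ms: DENY
  req#7 t=0ms: DENY
  req#8 t=0ms: DENY
  req#9 t=0ms: DENY
  req#10 t=1ms: ALLOW
  req#11 t=2ms: ALLOW
  req#12 t=3ms: ALLOW
  req#13 t=4ms: ALLOW
  req#14 t=4ms: DENY
  req#15 t=4ms: DENY
  req#16 t=4ms: DENY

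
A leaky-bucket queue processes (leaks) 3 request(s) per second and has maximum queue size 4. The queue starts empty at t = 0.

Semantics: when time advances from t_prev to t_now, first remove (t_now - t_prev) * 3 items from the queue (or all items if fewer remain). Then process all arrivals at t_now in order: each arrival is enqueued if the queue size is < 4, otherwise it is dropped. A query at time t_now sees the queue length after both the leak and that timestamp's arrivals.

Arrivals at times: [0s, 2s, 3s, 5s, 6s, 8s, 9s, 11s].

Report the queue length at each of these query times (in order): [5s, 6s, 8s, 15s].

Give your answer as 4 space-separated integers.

Queue lengths at query times:
  query t=5s: backlog = 1
  query t=6s: backlog = 1
  query t=8s: backlog = 1
  query t=15s: backlog = 0

Answer: 1 1 1 0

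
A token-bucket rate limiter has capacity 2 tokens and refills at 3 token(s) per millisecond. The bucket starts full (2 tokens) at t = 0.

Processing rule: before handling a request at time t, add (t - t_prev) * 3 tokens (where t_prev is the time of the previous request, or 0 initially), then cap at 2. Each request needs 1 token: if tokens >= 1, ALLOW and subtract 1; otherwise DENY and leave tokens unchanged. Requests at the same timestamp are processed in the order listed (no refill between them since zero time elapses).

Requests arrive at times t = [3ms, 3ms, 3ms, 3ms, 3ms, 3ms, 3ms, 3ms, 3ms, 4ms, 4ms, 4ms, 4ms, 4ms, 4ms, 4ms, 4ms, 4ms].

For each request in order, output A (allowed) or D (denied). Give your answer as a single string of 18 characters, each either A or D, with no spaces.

Answer: AADDDDDDDAADDDDDDD

Derivation:
Simulating step by step:
  req#1 t=3ms: ALLOW
  req#2 t=3ms: ALLOW
  req#3 t=3ms: DENY
  req#4 t=3ms: DENY
  req#5 t=3ms: DENY
  req#6 t=3ms: DENY
  req#7 t=3ms: DENY
  req#8 t=3ms: DENY
  req#9 t=3ms: DENY
  req#10 t=4ms: ALLOW
  req#11 t=4ms: ALLOW
  req#12 t=4ms: DENY
  req#13 t=4ms: DENY
  req#14 t=4ms: DENY
  req#15 t=4ms: DENY
  req#16 t=4ms: DENY
  req#17 t=4ms: DENY
  req#18 t=4ms: DENY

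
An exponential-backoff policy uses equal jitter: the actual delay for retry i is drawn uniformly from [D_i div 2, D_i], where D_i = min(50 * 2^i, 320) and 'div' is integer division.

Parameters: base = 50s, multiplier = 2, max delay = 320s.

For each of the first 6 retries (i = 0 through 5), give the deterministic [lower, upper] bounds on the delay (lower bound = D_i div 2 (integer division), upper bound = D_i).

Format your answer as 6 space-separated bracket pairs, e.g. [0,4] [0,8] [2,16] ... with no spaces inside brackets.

Answer: [25,50] [50,100] [100,200] [160,320] [160,320] [160,320]

Derivation:
Computing bounds per retry:
  i=0: D_i=min(50*2^0,320)=50, bounds=[25,50]
  i=1: D_i=min(50*2^1,320)=100, bounds=[50,100]
  i=2: D_i=min(50*2^2,320)=200, bounds=[100,200]
  i=3: D_i=min(50*2^3,320)=320, bounds=[160,320]
  i=4: D_i=min(50*2^4,320)=320, bounds=[160,320]
  i=5: D_i=min(50*2^5,320)=320, bounds=[160,320]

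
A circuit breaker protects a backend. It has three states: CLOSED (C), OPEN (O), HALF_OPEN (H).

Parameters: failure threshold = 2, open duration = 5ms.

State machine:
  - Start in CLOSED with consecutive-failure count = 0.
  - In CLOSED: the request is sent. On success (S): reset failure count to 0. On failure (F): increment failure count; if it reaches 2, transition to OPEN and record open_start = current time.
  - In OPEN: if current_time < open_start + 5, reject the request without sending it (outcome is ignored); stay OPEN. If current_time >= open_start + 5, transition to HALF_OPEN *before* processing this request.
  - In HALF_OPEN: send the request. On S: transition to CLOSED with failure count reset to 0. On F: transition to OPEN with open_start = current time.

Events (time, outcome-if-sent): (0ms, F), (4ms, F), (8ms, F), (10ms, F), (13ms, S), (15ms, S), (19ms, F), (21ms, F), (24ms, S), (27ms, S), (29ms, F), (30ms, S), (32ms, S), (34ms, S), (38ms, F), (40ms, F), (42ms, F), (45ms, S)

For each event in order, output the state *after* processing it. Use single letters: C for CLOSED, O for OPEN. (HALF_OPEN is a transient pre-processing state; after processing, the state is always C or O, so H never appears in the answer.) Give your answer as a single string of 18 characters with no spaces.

State after each event:
  event#1 t=0ms outcome=F: state=CLOSED
  event#2 t=4ms outcome=F: state=OPEN
  event#3 t=8ms outcome=F: state=OPEN
  event#4 t=10ms outcome=F: state=OPEN
  event#5 t=13ms outcome=S: state=OPEN
  event#6 t=15ms outcome=S: state=CLOSED
  event#7 t=19ms outcome=F: state=CLOSED
  event#8 t=21ms outcome=F: state=OPEN
  event#9 t=24ms outcome=S: state=OPEN
  event#10 t=27ms outcome=S: state=CLOSED
  event#11 t=29ms outcome=F: state=CLOSED
  event#12 t=30ms outcome=S: state=CLOSED
  event#13 t=32ms outcome=S: state=CLOSED
  event#14 t=34ms outcome=S: state=CLOSED
  event#15 t=38ms outcome=F: state=CLOSED
  event#16 t=40ms outcome=F: state=OPEN
  event#17 t=42ms outcome=F: state=OPEN
  event#18 t=45ms outcome=S: state=CLOSED

Answer: COOOOCCOOCCCCCCOOC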